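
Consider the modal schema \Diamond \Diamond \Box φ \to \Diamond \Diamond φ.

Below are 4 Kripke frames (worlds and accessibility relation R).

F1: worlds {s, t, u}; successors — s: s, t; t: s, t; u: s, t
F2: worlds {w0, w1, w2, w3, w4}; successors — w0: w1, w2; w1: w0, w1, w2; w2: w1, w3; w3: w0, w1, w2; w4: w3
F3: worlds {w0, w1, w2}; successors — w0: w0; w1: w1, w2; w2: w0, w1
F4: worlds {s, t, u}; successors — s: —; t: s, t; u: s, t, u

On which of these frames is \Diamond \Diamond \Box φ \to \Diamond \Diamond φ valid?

F1, F2, F3

The schema corresponds to a generalized confluence (Geach) condition: \forall x \forall y (x R^2 y \to \exists w (yRw \wedge x R^2 w)).
F1: condition met.
F2: condition met.
F3: condition met.
F4: fails — tR²s but no w with sRw and tR²w.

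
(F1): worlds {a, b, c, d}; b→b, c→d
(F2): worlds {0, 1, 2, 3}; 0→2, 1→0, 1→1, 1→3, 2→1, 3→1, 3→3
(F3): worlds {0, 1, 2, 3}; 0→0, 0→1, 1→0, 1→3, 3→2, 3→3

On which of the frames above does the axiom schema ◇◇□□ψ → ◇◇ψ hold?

The schema corresponds to a generalized confluence (Geach) condition: ∀x ∀y (xR²y → ∃w (yR²w ∧ xR²w)).
(F1): condition met.
(F2): condition met.
(F3): fails — 1R²2 but no w with 2R²w and 1R²w.
Valid on: (F1), (F2).

(F1), (F2)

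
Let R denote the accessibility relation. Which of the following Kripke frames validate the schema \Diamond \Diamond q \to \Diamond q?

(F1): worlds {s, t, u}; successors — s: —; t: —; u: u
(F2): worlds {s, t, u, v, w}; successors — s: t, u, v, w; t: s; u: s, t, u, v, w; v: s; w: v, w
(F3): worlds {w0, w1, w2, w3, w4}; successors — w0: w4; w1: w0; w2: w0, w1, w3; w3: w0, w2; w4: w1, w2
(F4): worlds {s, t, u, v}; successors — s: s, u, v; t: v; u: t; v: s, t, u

The schema corresponds to transitivity: \forall x \forall y \forall z (Rxy \wedge Ryz \to Rxz).
(F1): condition met.
(F2): fails — Rts and Rsv but not Rtv.
(F3): fails — Rw1w0 and Rw0w4 but not Rw1w4.
(F4): fails — Rtv and Rvt but not Rtt.

(F1)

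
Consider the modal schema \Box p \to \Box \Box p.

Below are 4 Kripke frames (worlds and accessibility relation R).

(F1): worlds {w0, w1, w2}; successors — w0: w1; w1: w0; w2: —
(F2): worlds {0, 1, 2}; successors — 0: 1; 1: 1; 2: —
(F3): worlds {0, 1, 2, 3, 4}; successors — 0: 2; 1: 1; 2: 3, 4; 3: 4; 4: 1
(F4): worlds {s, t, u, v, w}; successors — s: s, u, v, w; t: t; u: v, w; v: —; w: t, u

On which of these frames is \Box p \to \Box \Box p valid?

(F2)

Frame correspondent (Sahlqvist): \forall x \forall y \forall z (Rxy \wedge Ryz \to Rxz) — i.e. transitivity.
(F1): fails — Rw0w1 and Rw1w0 but not Rw0w0.
(F2): satisfies the condition.
(F3): fails — R34 and R41 but not R31.
(F4): fails — Ruw and Rwt but not Rut.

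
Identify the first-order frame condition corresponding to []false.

□⊥ is valid iff no world has any successor (otherwise □⊥ fails at any world with one).

Emptiness of R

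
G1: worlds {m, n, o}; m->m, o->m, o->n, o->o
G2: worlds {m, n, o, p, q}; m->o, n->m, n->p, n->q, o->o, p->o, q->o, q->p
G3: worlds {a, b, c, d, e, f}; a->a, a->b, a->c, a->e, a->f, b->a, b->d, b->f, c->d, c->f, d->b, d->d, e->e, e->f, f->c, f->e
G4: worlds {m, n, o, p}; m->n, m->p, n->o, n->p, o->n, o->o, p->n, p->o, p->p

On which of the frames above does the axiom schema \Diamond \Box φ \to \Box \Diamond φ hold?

The schema corresponds to convergence: \forall x \forall y \forall z (Rxy \wedge Rxz \to \exists w (Ryw \wedge Rzw)).
G1: fails — Roo and Ron but o and n have no common successor.
G2: satisfies the condition.
G3: fails — Rab and Raf but b and f have no common successor.
G4: satisfies the condition.
Valid on: G2, G4.

G2, G4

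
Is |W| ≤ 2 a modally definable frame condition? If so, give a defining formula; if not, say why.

Modal frame validity is preserved under disjoint unions.
Any modal formula valid on each of 3 disjoint one-world frames is valid on their disjoint union (validity is preserved under disjoint unions). Each one-world frame has |W|=1≤2, but the union has |W|=3.
So the class is not modally definable.

No — not modally definable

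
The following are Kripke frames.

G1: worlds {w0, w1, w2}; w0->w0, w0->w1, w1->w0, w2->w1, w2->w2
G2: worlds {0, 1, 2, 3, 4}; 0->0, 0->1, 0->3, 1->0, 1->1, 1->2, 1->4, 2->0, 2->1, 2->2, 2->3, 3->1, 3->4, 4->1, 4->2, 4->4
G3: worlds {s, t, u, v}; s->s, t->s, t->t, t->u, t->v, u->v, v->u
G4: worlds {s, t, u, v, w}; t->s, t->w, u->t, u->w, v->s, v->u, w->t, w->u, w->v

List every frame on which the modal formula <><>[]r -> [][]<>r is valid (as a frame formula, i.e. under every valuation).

This is the axiom for a generalized confluence (Geach) condition; its first-order frame correspondent is forall x forall y forall z ((x R^2 y & x R^2 z) -> exists w (yRw & zRw)).
G1: fails — w2R²w1, w2R²w2 but no w with w1Rw and w2Rw.
G2: satisfies the condition.
G3: fails — tR²s, tR²u but no w with sRw and uRw.
G4: fails — tR²u, tR²v but no w* with uRw* and vRw*.

G2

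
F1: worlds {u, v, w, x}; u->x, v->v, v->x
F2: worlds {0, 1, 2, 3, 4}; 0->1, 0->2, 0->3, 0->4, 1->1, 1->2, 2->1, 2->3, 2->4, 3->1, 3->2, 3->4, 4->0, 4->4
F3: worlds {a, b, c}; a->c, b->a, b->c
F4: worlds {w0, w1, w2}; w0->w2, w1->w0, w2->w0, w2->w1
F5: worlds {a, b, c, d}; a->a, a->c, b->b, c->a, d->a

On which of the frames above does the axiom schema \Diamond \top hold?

Frame correspondent (Sahlqvist): \forall x \exists y Rxy — i.e. seriality.
F1: fails — world w has no successor.
F2: condition met.
F3: fails — world c has no successor.
F4: condition met.
F5: condition met.
Valid on: F2, F4, F5.

F2, F4, F5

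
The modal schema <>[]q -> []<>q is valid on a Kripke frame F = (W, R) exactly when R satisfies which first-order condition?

Suppose ◇□q→□◇q is valid. Take Rxy, Rxz and set V(q)={w : Ryw}. Then □q at y so ◇□q at x, so □◇q at x, so ◇q at z, giving w with Rzw and Ryw.
Conversely, on a frame with convergence the schema holds at every world under every valuation.
Frame condition: forall x forall y forall z (Rxy & Rxz -> exists w (Ryw & Rzw)).

convergence: forall x forall y forall z (Rxy & Rxz -> exists w (Ryw & Rzw))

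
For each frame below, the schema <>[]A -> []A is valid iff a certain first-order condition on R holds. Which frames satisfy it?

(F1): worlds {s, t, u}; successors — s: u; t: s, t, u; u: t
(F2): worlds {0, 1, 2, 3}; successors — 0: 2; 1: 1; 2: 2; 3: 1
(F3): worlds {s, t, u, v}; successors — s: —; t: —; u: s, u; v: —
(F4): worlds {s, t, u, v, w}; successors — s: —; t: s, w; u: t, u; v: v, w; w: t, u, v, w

(F2)

The schema corresponds to the Euclidean property: forall x forall y forall z (Rxy & Rxz -> Ryz).
(F1): fails — Rsu and Rsu but not Ruu.
(F2): holds.
(F3): fails — Rus and Rus but not Rss.
(F4): fails — Rts and Rts but not Rss.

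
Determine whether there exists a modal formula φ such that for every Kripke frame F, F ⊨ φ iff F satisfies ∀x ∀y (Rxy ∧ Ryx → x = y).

Any modally definable frame class is closed under surjective bounded morphisms.
The 6-cycle (worlds 0,1,2,3,4,5 with 0→1→2→3→4→5→0) is antisymmetric. Sending even-indexed worlds to a and odd-indexed worlds to b is a surjective bounded morphism onto the two-world frame with a↔b, which is not antisymmetric.
So the class is not modally definable.

No — not modally definable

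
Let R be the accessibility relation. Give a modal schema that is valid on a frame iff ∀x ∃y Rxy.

The condition is seriality. The D schema □s → ◇s defines it.
Suppose □s→◇s is valid. At any x set V(s)=W. Then □s at x, so ◇s at x, so x has a successor.

□s → ◇s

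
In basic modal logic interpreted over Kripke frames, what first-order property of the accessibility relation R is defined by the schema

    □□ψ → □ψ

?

Suppose □□ψ→□ψ is valid. Take Rxy and set V(ψ)={w : xR²w}. Then □□ψ at x, so □ψ at x, so ψ at y, i.e. ∃z(Rxz∧Rzy).

density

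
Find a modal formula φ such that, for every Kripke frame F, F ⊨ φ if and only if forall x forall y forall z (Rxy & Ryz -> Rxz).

□p → □□p

This is transitivity; the standard corresponding axiom is 4: □p → □□p.
Suppose □p→□□p is valid. Take Rxy, Ryz and set V(p)={w : Rxw}. Then □p at x, so □□p at x, so □p at y, so p at z, i.e. Rxz.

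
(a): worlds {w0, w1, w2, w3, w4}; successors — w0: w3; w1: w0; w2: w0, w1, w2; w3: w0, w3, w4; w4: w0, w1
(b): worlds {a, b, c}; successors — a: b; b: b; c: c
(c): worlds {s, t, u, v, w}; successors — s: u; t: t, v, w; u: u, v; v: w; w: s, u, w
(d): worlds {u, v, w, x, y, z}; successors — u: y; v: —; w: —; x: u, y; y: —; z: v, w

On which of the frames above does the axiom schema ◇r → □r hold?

(b)

Frame correspondent (Sahlqvist): ∀x ∀y ∀z (Rxy ∧ Rxz → y = z) — i.e. partial functionality.
(a): fails — w2 sees both w0 and w1.
(b): satisfies the condition.
(c): fails — t sees both t and v.
(d): fails — x sees both u and y.
Valid on: (b).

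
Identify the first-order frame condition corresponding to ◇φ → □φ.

Suppose ◇φ→□φ is valid. Take Rxy, Rxz and set V(φ)={y}. Then ◇φ at x, so □φ at x, so φ at z, i.e. z=y.

partial functionality: ∀x ∀y ∀z (Rxy ∧ Rxz → y = z)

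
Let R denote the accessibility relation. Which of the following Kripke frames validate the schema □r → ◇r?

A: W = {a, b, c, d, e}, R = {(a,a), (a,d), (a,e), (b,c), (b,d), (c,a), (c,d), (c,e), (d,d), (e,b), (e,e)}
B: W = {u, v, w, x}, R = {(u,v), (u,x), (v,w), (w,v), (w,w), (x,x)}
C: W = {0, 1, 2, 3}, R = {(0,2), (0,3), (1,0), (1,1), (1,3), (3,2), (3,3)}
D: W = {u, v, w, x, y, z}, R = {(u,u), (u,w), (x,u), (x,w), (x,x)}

A, B

The schema corresponds to seriality: ∀x ∃y Rxy.
A: holds.
B: holds.
C: fails — world 2 has no successor.
D: fails — world v has no successor.
Valid on: A, B.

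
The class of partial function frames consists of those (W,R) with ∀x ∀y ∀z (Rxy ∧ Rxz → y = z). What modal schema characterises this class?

◇q → □q

This is partial functionality; the standard corresponding axiom is CD: ◇q → □q.
Suppose ◇q→□q is valid. Take Rxy, Rxz and set V(q)={y}. Then ◇q at x, so □q at x, so q at z, i.e. z=y.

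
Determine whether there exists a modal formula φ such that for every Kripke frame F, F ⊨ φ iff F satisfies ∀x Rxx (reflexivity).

The condition is reflexivity. A defining modal formula is □r → r.
Suppose □r→r is valid. At any x set V(r)={w : Rxw}. Then □r holds at x, so r holds at x, i.e. Rxx.

Definable; □r → r defines it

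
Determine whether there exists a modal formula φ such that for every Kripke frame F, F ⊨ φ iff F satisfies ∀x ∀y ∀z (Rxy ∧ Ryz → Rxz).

The condition is transitivity. A defining modal formula is □r → □□r.
Suppose □r→□□r is valid. Take Rxy, Ryz and set V(r)={w : Rxw}. Then □r at x, so □□r at x, so □r at y, so r at z, i.e. Rxz.

Yes, by □r → □□r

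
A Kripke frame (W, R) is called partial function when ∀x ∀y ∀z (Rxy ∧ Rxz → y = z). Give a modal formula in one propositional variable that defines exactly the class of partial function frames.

The condition is partial functionality. The CD schema ◇r → □r defines it.
Suppose ◇r→□r is valid. Take Rxy, Rxz and set V(r)={y}. Then ◇r at x, so □r at x, so r at z, i.e. z=y.

◇r → □r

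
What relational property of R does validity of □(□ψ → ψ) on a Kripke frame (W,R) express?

Shift-reflexivity

This is the T□ axiom.
It corresponds to shift-reflexivity: ∀x ∀y (Rxy → Ryy).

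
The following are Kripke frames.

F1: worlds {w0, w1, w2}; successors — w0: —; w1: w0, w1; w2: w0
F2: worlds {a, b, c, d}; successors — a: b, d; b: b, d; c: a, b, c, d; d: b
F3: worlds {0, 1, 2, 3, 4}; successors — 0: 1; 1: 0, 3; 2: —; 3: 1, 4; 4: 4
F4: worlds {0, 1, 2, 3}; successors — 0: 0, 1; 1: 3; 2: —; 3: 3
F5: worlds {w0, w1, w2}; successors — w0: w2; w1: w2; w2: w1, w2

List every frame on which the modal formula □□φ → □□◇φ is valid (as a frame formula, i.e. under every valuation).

The schema corresponds to a generalized confluence (Geach) condition: ∀x ∀z (xR²z → ∃w (xR²w ∧ zRw)).
F1: fails — w1R²w0 but no w with w1R²w and w0Rw.
F2: holds.
F3: fails — 0R²0 but no w with 0R²w and 0Rw.
F4: holds.
F5: holds.
Valid on: F2, F4, F5.

F2, F4, F5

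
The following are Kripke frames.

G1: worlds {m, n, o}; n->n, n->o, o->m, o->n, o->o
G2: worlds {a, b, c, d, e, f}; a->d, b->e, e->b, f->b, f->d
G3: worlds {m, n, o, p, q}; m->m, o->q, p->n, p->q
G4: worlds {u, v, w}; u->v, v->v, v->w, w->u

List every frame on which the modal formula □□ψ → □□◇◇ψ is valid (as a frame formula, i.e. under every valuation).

The schema corresponds to a generalized confluence (Geach) condition: ∀x ∀z (xR²z → ∃w (xR²w ∧ zR²w)).
G1: fails — nR²m but no w with nR²w and mR²w.
G2: satisfies the condition.
G3: satisfies the condition.
G4: satisfies the condition.
Valid on: G2, G3, G4.

G2, G3, G4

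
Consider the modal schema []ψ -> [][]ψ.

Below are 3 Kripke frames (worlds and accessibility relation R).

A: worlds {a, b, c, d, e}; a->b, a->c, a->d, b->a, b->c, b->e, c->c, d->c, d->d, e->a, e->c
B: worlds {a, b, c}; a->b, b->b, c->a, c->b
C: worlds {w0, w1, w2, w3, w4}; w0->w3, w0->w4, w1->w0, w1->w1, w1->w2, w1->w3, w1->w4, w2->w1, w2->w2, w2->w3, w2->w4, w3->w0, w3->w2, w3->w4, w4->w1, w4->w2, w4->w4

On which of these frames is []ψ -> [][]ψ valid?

This is the axiom for transitivity; its first-order frame correspondent is forall x forall y forall z (Rxy & Ryz -> Rxz).
A: fails — Rea and Rab but not Reb.
B: ✓.
C: fails — Rw0w4 and Rw4w1 but not Rw0w1.

B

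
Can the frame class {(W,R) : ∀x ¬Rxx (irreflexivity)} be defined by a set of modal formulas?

Not modally definable

Any modally definable frame class is closed under surjective bounded morphisms.
The 2-cycle (worlds w0,w1 with w0→w1→w0) is irreflexive, and the map sending every world to a single reflexive point • is a surjective bounded morphism (forth: every edge maps to (•,•); back: every world has a successor). So any modal formula valid on the 2-cycle is also valid on the reflexive point, which is not irreflexive.
So no modal formula (or set of formulas) defines exactly the irreflexive frames.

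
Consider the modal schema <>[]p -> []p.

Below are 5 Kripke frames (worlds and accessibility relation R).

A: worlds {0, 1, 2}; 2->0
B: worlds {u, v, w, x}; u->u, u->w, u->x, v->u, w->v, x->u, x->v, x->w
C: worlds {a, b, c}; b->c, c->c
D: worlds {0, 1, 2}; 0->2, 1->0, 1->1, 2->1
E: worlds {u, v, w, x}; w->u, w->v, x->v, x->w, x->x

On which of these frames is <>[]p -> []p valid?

C

The schema corresponds to the Euclidean property: forall x forall y forall z (Rxy & Rxz -> Ryz).
A: fails — R20 and R20 but not R00.
B: fails — Ruw and Ruw but not Rww.
C: satisfies the condition.
D: fails — R02 and R02 but not R22.
E: fails — Rwu and Rwu but not Ruu.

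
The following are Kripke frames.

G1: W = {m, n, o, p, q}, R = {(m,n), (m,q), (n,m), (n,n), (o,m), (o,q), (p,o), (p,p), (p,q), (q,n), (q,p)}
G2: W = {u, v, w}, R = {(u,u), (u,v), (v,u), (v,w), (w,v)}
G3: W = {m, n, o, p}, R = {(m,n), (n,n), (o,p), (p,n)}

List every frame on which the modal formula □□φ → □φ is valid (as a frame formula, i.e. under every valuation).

none

This is the axiom for density; its first-order frame correspondent is ∀x ∀y (Rxy → ∃z (Rxz ∧ Rzy)).
G1: fails — Rom but no z with Roz and Rzm.
G2: fails — Rvw but no z with Rvz and Rzw.
G3: fails — Rop but no z with Roz and Rzp.
Valid on no frame.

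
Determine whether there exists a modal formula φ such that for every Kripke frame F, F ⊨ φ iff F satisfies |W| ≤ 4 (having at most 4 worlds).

Modal frame validity is preserved under disjoint unions.
Any modal formula valid on each of 5 disjoint one-world frames is valid on their disjoint union (validity is preserved under disjoint unions). Each one-world frame has |W|=1≤4, but the union has |W|=5.
So no modal formula (or set of formulas) defines exactly the |W|≤4 frames.

Not modally definable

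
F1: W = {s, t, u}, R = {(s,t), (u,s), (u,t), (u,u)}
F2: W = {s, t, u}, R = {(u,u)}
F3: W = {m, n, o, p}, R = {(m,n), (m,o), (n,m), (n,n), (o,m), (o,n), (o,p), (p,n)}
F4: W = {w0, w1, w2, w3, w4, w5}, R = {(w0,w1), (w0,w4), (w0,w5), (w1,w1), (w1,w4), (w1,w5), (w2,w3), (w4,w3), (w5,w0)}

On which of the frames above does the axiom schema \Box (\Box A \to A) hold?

F2

The schema corresponds to shift-reflexivity: \forall x \forall y (Rxy \to Ryy).
F1: fails — Rus but not Rss.
F2: satisfies the condition.
F3: fails — Rom but not Rmm.
F4: fails — Rw1w5 but not Rw5w5.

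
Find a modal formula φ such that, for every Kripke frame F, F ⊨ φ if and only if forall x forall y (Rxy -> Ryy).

This is shift-reflexivity; the standard corresponding axiom is T□: □(□ψ → ψ).
Suppose □(□ψ→ψ) is valid. Take Rxy and set V(ψ)={w : Ryw}. Then at y, □ψ holds; since □(□ψ→ψ) at x, □ψ→ψ at y, so ψ at y, i.e. Ryy.

□(□ψ → ψ)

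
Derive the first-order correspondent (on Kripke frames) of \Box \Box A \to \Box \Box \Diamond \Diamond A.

This is a Sahlqvist (Geach-type) schema ◇^0□^2A → □^2◇^2A.
Minimal-valuation argument: fix x; take any y with xR^0y and any z with xR^2z. Set V(A) to the set of worlds R-reachable from y in exactly 2 steps. Then □^2A holds at y, so the antecedent holds at x; validity forces ◇^2A at z, giving a w with zR^2w and yR^2w.
First-order correspondent: \forall x \forall z (x R^2 z \to \exists w (x R^2 w \wedge z R^2 w)).

\forall x \forall z (x R^2 z \to \exists w (x R^2 w \wedge z R^2 w))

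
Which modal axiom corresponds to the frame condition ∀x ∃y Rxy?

A defining formula is □r → ◇r (the D axiom).
Suppose □r→◇r is valid. At any x set V(r)=W. Then □r at x, so ◇r at x, so x has a successor.

□r → ◇r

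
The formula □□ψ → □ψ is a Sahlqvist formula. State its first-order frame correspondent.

density: ∀x ∀y (Rxy → ∃z (Rxz ∧ Rzy))

This is the C4 axiom.
It corresponds to density: ∀x ∀y (Rxy → ∃z (Rxz ∧ Rzy)).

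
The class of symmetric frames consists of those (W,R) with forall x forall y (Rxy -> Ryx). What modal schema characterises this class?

The condition is symmetry. The B schema r → □◇r defines it.
Suppose r→□◇r is valid. Take Rxy and set V(r)={x}. Then r at x, so □◇r at x, so ◇r at y, so some z with Ryz has r; z=x, i.e. Ryx.

r → □◇r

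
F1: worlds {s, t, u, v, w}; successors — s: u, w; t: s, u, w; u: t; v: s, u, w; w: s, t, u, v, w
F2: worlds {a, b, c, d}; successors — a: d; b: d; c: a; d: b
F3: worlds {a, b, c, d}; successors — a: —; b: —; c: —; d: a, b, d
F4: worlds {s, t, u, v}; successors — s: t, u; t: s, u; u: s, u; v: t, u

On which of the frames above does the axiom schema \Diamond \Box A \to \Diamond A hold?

This is the axiom for a generalized confluence (Geach) condition; its first-order frame correspondent is \forall x \forall y (xRy \to \exists w (yRw \wedge xRw)).
F1: fails — sRu but no w* with uRw* and sRw*.
F2: fails — aRd but no w with dRw and aRw.
F3: fails — dRa but no w with aRw and dRw.
F4: satisfies the condition.
Valid on: F4.

F4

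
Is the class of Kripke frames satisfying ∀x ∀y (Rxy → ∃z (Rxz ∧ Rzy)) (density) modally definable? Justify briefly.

This is a Sahlqvist condition; the C4 axiom □□p → □p defines it.
Suppose □□p→□p is valid. Take Rxy and set V(p)={w : xR²w}. Then □□p at x, so □p at x, so p at y, i.e. ∃z(Rxz∧Rzy).

Yes, by □□p → □p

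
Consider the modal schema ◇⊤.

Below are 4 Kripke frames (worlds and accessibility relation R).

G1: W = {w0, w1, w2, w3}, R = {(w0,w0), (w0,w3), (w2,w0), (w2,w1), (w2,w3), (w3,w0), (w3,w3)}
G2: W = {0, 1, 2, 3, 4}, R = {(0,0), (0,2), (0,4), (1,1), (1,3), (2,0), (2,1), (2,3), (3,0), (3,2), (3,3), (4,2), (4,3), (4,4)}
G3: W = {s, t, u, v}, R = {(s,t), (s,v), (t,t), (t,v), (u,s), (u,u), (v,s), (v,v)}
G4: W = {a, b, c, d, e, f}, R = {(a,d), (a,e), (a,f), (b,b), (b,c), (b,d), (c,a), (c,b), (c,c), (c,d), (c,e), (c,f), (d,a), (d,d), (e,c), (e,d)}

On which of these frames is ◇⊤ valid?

G2, G3

This is the axiom for seriality; its first-order frame correspondent is ∀x ∃y Rxy.
G1: fails — world w1 has no successor.
G2: ✓.
G3: ✓.
G4: fails — world f has no successor.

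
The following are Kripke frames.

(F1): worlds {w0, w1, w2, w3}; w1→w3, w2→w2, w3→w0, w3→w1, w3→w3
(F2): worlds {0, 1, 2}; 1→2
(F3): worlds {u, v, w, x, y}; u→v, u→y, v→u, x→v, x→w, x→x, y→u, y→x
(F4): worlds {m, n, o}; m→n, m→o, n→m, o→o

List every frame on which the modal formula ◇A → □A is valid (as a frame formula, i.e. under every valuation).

Frame correspondent (Sahlqvist): ∀x ∀y ∀z (Rxy ∧ Rxz → y = z) — i.e. partial functionality.
(F1): fails — w3 sees both w0 and w1.
(F2): holds.
(F3): fails — u sees both v and y.
(F4): fails — m sees both n and o.
Valid on: (F2).

(F2)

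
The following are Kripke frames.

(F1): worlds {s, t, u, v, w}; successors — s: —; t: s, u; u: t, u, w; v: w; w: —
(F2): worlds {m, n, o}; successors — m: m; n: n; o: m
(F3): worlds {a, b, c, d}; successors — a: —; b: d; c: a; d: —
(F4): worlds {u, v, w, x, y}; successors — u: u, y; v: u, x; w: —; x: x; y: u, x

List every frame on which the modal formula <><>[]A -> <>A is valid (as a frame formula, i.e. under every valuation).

(F2), (F3)

Frame correspondent (Sahlqvist): forall x forall y (x R^2 y -> exists w (yRw & xRw)) — i.e. a generalized confluence (Geach) condition.
(F1): fails — tR²w but no w* with wRw* and tRw*.
(F2): satisfies the condition.
(F3): satisfies the condition.
(F4): fails — uR²x but no t with xRt and uRt.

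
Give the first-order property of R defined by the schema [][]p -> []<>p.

This is a Sahlqvist (Geach-type) schema ◇^0□^2p → □^1◇^1p.
First-order correspondent: forall x forall z (xRz -> exists w (x R^2 w & zRw)).

forall x forall z (xRz -> exists w (x R^2 w & zRw))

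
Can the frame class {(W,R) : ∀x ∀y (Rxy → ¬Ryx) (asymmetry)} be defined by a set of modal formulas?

If a class were modally definable it would be closed under surjective bounded morphisms (Goldblatt–Thomason).
The 3-cycle (worlds 0,1,2 with 0→1→2→0) is asymmetric. Mapping every world to a single reflexive point • is a surjective bounded morphism, and the reflexive point is not asymmetric (R•• but asymmetry requires ¬R••).
So no modal formula (or set of formulas) defines exactly the asymmetric frames.

No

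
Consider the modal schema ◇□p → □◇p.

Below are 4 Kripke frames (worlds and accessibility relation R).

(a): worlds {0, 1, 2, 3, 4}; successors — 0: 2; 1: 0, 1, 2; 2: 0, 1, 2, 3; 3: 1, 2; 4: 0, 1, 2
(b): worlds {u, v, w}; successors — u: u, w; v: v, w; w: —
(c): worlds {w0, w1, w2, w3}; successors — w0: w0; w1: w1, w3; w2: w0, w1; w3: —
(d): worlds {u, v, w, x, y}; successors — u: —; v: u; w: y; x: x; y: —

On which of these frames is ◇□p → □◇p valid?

Frame correspondent (Sahlqvist): ∀x ∀y ∀z (Rxy ∧ Rxz → ∃w (Ryw ∧ Rzw)) — i.e. convergence.
(a): satisfies the condition.
(b): fails — Ruw and Ruw but w and w have no common successor.
(c): fails — Rw1w1 and Rw1w3 but w1 and w3 have no common successor.
(d): fails — Rvu and Rvu but u and u have no common successor.

(a)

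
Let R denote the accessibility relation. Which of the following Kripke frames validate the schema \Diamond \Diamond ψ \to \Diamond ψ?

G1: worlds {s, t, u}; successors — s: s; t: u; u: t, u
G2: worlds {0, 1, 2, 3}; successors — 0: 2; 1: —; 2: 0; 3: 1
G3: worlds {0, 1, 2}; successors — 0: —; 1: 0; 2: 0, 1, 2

G3

The schema corresponds to transitivity: \forall x \forall y \forall z (Rxy \wedge Ryz \to Rxz).
G1: fails — Rtu and Rut but not Rtt.
G2: fails — R20 and R02 but not R22.
G3: condition met.
Valid on: G3.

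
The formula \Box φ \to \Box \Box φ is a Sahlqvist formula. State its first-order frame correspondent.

Transitivity

This is the 4 axiom.
It corresponds to transitivity: \forall x \forall y \forall z (Rxy \wedge Ryz \to Rxz).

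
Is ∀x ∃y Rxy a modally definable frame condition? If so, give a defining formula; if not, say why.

Yes — defined by □r → ◇r

The condition is seriality. A defining modal formula is □r → ◇r.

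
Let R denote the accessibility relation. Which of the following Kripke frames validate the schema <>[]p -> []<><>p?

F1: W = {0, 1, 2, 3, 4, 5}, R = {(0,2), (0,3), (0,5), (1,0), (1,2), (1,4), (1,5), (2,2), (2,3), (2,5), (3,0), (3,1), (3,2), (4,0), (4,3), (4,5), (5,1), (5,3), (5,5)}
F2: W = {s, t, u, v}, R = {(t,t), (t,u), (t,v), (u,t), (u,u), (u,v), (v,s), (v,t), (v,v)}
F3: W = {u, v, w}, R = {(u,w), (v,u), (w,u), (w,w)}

The schema corresponds to a generalized confluence (Geach) condition: forall x forall y forall z ((xRy & xRz) -> exists w (yRw & z R^2 w)).
F1: condition met.
F2: fails — vRs, vRs but no w with sRw and sR²w.
F3: condition met.

F1, F3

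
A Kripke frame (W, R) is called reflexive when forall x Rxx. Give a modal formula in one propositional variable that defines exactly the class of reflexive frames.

□p → p

A defining formula is □p → p (the T axiom).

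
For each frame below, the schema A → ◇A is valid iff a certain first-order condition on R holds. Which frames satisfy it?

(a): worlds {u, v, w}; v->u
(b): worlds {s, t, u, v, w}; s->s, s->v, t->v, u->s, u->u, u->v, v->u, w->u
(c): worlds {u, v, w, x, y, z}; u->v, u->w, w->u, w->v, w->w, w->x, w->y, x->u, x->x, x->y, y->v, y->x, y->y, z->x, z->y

Frame correspondent (Sahlqvist): ∀x Rxx — i.e. reflexivity.
(a): fails — world u does not see itself.
(b): fails — world t does not see itself.
(c): fails — world u does not see itself.
Valid on no frame.

none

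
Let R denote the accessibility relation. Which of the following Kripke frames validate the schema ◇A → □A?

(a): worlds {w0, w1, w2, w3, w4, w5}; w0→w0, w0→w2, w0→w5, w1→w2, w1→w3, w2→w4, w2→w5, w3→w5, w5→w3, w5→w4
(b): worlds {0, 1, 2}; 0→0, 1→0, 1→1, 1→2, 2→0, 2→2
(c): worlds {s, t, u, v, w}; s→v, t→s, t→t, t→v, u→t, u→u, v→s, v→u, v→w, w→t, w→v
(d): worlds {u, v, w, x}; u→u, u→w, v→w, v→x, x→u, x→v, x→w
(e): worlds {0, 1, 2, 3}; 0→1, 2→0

Frame correspondent (Sahlqvist): ∀x ∀y ∀z (Rxy ∧ Rxz → y = z) — i.e. partial functionality.
(a): fails — w0 sees both w0 and w2.
(b): fails — 1 sees both 0 and 1.
(c): fails — t sees both s and t.
(d): fails — u sees both u and w.
(e): satisfies the condition.
Valid on: (e).

(e)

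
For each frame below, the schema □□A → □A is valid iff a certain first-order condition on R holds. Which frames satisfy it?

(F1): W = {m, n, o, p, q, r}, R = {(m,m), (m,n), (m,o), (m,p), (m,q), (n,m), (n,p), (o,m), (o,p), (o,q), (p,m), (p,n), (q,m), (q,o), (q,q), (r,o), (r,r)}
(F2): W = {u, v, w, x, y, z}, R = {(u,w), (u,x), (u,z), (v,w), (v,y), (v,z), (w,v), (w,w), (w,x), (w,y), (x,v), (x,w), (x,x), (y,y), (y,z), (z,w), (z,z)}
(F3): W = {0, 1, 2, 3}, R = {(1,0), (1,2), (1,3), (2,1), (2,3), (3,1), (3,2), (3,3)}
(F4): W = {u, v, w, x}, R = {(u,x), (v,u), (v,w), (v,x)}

Frame correspondent (Sahlqvist): ∀x ∀y (Rxy → ∃z (Rxz ∧ Rzy)) — i.e. density.
(F1): ✓.
(F2): ✓.
(F3): fails — R10 but no z with R1z and Rz0.
(F4): fails — Rvu but no z with Rvz and Rzu.

(F1), (F2)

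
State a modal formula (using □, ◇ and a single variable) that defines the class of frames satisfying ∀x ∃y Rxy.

□s → ◇s

This is seriality; the standard corresponding axiom is D: □s → ◇s.
Suppose □s→◇s is valid. At any x set V(s)=W. Then □s at x, so ◇s at x, so x has a successor.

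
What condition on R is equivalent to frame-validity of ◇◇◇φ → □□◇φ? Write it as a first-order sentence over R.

∀x ∀y ∀z ((xR³y ∧ xR²z) → ∃w (y = w ∧ zRw))

This is a Sahlqvist (Geach-type) schema ◇^3□^0φ → □^2◇^1φ.
Minimal-valuation argument: fix x; take any y with xR^3y and any z with xR^2z. Set V(φ) to the set of worlds R-reachable from y in exactly 0 steps. Then □^0φ holds at y, so the antecedent holds at x; validity forces ◇^1φ at z, giving a w with zR^1w and yR^0w.
First-order correspondent: ∀x ∀y ∀z ((xR³y ∧ xR²z) → ∃w (y = w ∧ zRw)).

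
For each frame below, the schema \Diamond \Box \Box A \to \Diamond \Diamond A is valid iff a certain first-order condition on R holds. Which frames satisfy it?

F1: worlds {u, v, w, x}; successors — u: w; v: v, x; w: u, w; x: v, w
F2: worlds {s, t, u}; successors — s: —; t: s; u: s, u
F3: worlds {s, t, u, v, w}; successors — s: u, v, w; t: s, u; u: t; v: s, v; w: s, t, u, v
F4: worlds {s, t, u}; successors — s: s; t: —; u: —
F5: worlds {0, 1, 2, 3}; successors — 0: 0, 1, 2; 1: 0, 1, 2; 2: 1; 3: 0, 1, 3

This is the axiom for a generalized confluence (Geach) condition; its first-order frame correspondent is \forall x \forall y (xRy \to \exists w (y R^2 w \wedge x R^2 w)).
F1: holds.
F2: fails — tRs but no w with sR²w and tR²w.
F3: holds.
F4: holds.
F5: holds.

F1, F3, F4, F5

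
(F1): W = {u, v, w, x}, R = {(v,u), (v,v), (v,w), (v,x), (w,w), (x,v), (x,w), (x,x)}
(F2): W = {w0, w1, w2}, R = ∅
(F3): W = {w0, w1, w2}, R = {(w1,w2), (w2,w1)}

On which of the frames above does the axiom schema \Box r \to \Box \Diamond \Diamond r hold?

(F2), (F3)

Frame correspondent (Sahlqvist): \forall x \forall z (xRz \to \exists w (xRw \wedge z R^2 w)) — i.e. a generalized confluence (Geach) condition.
(F1): fails — vRu but no t with vRt and uR²t.
(F2): satisfies the condition.
(F3): satisfies the condition.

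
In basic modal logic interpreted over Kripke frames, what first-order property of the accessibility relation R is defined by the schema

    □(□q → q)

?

shift-reflexivity: ∀x ∀y (Rxy → Ryy)

Suppose □(□q→q) is valid. Take Rxy and set V(q)={w : Ryw}. Then at y, □q holds; since □(□q→q) at x, □q→q at y, so q at y, i.e. Ryy.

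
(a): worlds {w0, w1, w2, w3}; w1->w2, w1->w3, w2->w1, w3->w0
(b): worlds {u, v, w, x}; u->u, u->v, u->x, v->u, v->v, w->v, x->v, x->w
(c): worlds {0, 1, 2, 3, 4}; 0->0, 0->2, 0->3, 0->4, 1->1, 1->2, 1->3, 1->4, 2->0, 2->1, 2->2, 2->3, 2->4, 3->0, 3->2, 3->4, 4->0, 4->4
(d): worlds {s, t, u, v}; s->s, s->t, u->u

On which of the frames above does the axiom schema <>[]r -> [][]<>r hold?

Frame correspondent (Sahlqvist): forall x forall y forall z ((xRy & x R^2 z) -> exists w (yRw & zRw)) — i.e. a generalized confluence (Geach) condition.
(a): fails — w1Rw2, w1R²w0 but no w with w2Rw and w0Rw.
(b): holds.
(c): holds.
(d): fails — sRs, sR²t but no w with sRw and tRw.

(b), (c)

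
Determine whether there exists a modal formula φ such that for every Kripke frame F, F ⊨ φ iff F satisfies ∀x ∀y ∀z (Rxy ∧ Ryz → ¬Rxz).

If a class were modally definable it would be closed under surjective bounded morphisms (Goldblatt–Thomason).
The 3-cycle (worlds 0,1,2 with 0→1→2→0) is intransitive. Mapping every world to a single reflexive point • is a surjective bounded morphism; the reflexive point is not intransitive (R••∧R•• but R••).
Hence intransitivity is not modally definable.

No — not modally definable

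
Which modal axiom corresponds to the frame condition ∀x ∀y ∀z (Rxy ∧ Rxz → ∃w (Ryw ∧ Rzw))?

A defining formula is ◇□s → □◇s (the .2 axiom).
Suppose ◇□s→□◇s is valid. Take Rxy, Rxz and set V(s)={w : Ryw}. Then □s at y so ◇□s at x, so □◇s at x, so ◇s at z, giving w with Rzw and Ryw.

◇□s → □◇s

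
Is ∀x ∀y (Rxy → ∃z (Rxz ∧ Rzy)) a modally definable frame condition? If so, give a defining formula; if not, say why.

The condition is density. A defining modal formula is □□p → □p.

Yes — defined by □□p → □p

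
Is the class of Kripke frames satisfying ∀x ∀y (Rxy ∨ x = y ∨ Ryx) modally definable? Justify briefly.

No

If a class were modally definable it would be closed under disjoint unions (Goldblatt–Thomason).
Take 4 disjoint single-world reflexive frames: each is trivially connected, but their disjoint union has 4 worlds with no edge between distinct components, so it is not connected.
So the class is not modally definable.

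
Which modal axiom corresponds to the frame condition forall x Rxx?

□q → q

The condition is reflexivity. The T schema □q → q defines it.
Suppose □q→q is valid. At any x set V(q)={w : Rxw}. Then □q holds at x, so q holds at x, i.e. Rxx.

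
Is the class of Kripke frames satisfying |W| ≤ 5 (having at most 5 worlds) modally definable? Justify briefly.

No — not modally definable

Modal frame validity is preserved under disjoint unions.
Any modal formula valid on each of 6 disjoint one-world frames is valid on their disjoint union (validity is preserved under disjoint unions). Each one-world frame has |W|=1≤5, but the union has |W|=6.
So the class is not modally definable.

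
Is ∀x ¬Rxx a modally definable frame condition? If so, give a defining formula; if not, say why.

Modal frame validity is preserved under surjective bounded morphisms.
The 4-cycle (worlds 0,1,2,3 with 0→1→2→3→0) is irreflexive, and the map sending every world to a single reflexive point • is a surjective bounded morphism (forth: every edge maps to (•,•); back: every world has a successor). So any modal formula valid on the 4-cycle is also valid on the reflexive point, which is not irreflexive.
Hence irreflexivity is not modally definable.

No — not modally definable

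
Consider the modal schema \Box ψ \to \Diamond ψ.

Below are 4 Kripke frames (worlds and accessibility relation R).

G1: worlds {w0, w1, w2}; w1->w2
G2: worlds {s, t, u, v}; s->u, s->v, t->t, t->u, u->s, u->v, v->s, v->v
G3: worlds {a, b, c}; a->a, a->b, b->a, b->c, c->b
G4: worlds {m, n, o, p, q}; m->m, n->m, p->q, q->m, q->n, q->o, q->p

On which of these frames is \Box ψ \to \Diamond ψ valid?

G2, G3

This is the axiom for seriality; its first-order frame correspondent is \forall x \exists y Rxy.
G1: fails — world w0 has no successor.
G2: ✓.
G3: ✓.
G4: fails — world o has no successor.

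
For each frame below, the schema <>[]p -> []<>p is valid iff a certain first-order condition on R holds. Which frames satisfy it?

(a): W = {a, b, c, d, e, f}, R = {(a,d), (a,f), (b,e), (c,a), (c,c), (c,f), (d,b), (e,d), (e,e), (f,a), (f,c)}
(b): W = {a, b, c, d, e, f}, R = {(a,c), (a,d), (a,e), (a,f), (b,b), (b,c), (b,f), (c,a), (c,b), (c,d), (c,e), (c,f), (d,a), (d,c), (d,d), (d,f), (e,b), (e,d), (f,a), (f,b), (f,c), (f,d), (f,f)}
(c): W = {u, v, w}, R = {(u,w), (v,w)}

(b)

The schema corresponds to convergence: forall x forall y forall z (Rxy & Rxz -> exists w (Ryw & Rzw)).
(a): fails — Rad and Raf but d and f have no common successor.
(b): satisfies the condition.
(c): fails — Ruw and Ruw but w and w have no common successor.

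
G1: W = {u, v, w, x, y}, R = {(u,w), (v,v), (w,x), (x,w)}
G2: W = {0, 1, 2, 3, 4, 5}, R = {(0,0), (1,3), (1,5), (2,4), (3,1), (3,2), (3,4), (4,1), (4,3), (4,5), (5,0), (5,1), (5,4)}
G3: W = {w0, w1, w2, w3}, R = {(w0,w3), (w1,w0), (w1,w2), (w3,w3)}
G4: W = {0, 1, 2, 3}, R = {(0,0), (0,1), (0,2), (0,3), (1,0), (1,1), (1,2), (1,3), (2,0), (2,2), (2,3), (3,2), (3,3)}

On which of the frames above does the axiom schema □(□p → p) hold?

This is the axiom for shift-reflexivity; its first-order frame correspondent is ∀x ∀y (Rxy → Ryy).
G1: fails — Rxw but not Rww.
G2: fails — R34 but not R44.
G3: fails — Rw1w2 but not Rw2w2.
G4: condition met.
Valid on: G4.

G4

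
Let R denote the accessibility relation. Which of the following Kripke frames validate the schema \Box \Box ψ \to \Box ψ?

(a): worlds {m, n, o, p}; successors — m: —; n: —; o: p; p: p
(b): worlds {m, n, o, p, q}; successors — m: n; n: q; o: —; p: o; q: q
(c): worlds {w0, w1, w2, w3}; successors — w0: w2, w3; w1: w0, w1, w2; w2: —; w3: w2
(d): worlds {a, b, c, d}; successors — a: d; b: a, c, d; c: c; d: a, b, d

(a), (d)

Frame correspondent (Sahlqvist): \forall x \forall y (Rxy \to \exists z (Rxz \wedge Rzy)) — i.e. density.
(a): holds.
(b): fails — Rpo but no z with Rpz and Rzo.
(c): fails — Rw3w2 but no z with Rw3z and Rzw2.
(d): holds.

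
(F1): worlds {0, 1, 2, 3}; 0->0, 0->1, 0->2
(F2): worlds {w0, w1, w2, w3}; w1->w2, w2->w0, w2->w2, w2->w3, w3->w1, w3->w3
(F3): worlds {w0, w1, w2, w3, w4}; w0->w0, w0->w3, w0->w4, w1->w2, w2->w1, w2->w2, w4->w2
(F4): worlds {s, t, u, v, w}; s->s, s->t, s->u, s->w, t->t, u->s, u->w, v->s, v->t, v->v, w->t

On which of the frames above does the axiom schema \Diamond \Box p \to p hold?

none

The schema corresponds to symmetry: \forall x \forall y (Rxy \to Ryx).
(F1): fails — R01 but not R10.
(F2): fails — Rw1w2 but not Rw2w1.
(F3): fails — Rw0w4 but not Rw4w0.
(F4): fails — Rwt but not Rtw.
Valid on no frame.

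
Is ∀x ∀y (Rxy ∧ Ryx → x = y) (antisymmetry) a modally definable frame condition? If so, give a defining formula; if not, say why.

If a class were modally definable it would be closed under surjective bounded morphisms (Goldblatt–Thomason).
The 8-cycle (worlds s,t,u,v,w,x,y,z with s→t→u→v→w→x→y→z→s) is antisymmetric. Sending even-indexed worlds to a and odd-indexed worlds to b is a surjective bounded morphism onto the two-world frame with a↔b, which is not antisymmetric.
So the class is not modally definable.

No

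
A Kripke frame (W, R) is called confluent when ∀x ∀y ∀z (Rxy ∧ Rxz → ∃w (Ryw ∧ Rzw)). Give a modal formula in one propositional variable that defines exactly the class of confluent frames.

◇□ψ → □◇ψ

The condition is convergence. The .2 schema ◇□ψ → □◇ψ defines it.
Suppose ◇□ψ→□◇ψ is valid. Take Rxy, Rxz and set V(ψ)={w : Ryw}. Then □ψ at y so ◇□ψ at x, so □◇ψ at x, so ◇ψ at z, giving w with Rzw and Ryw.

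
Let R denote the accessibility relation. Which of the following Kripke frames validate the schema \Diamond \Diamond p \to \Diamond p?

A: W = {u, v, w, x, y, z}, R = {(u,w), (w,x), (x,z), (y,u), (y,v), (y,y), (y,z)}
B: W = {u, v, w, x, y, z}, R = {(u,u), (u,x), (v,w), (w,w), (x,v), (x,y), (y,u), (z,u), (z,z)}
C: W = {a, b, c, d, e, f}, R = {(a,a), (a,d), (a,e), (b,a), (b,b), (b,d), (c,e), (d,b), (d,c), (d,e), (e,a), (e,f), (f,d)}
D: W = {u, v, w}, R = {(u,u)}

D

This is the axiom for transitivity; its first-order frame correspondent is \forall x \forall y \forall z (Rxy \wedge Ryz \to Rxz).
A: fails — Ruw and Rwx but not Rux.
B: fails — Rux and Rxy but not Ruy.
C: fails — Rea and Rae but not Ree.
D: holds.
Valid on: D.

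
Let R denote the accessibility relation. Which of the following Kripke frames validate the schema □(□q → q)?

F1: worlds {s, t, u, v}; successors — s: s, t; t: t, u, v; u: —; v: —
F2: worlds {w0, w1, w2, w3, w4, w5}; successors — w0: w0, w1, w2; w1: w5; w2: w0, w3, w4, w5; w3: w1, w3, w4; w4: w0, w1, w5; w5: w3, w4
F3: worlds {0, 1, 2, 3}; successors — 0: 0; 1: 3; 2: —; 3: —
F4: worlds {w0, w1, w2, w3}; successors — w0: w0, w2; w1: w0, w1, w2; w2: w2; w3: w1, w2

F4

This is the axiom for shift-reflexivity; its first-order frame correspondent is ∀x ∀y (Rxy → Ryy).
F1: fails — Rtv but not Rvv.
F2: fails — Rw1w5 but not Rw5w5.
F3: fails — R13 but not R33.
F4: satisfies the condition.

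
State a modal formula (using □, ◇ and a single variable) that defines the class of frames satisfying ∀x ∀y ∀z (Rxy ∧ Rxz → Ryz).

This is the Euclidean property; the standard corresponding axiom is 5: ◇s → □◇s.
Suppose ◇s→□◇s is valid. Take Rxy, Rxz and set V(s)={y}. Then ◇s at x, so □◇s at x, so ◇s at z, so some w with Rzw has s; w=y, i.e. Rzy. By symmetry of the argument, Ryz.

◇s → □◇s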